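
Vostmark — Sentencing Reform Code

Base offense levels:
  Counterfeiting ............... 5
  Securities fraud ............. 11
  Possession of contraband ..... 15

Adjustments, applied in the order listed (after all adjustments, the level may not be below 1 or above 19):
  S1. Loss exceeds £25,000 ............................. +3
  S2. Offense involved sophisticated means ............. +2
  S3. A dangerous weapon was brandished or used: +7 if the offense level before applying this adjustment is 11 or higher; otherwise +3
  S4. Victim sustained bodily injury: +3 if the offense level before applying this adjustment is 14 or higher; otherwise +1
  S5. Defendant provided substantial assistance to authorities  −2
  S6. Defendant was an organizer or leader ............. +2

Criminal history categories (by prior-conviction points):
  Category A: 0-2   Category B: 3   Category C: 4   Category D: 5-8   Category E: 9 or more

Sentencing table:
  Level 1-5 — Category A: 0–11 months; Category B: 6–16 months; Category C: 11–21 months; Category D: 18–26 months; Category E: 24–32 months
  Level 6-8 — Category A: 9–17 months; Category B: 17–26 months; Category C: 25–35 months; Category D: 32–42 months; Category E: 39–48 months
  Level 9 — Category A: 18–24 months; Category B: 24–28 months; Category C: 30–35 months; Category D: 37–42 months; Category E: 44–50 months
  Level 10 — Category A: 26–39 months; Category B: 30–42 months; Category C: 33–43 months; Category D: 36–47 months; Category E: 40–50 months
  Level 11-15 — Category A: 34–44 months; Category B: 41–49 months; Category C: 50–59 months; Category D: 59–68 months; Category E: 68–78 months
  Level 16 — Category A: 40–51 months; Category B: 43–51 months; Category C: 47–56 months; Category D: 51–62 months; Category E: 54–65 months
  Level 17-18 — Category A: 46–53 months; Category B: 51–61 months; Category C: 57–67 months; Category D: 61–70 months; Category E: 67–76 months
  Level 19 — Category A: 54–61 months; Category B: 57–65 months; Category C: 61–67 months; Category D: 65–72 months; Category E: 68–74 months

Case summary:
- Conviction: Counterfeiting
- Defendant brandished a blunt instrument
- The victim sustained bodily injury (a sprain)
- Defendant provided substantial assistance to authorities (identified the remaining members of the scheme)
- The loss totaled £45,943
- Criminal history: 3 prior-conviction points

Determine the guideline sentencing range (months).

Base offense level for counterfeiting: 5.
S1 applies: 5 + 3 = 8.
S2 does not apply.
S3 applies (level before this adjustment is 8 < 11, so +3): 8 + 3 = 11.
S4 applies (level before this adjustment is 11 < 14, so +1): 11 + 1 = 12.
S5 applies: 12 − 2 = 10.
S6 does not apply.
Final offense level: 10.
Criminal history: 3 prior points → Category B (3).
Level 10 falls in the 10 band.
Grid: Level 10 × Category B = 30-42 months.

30-42 months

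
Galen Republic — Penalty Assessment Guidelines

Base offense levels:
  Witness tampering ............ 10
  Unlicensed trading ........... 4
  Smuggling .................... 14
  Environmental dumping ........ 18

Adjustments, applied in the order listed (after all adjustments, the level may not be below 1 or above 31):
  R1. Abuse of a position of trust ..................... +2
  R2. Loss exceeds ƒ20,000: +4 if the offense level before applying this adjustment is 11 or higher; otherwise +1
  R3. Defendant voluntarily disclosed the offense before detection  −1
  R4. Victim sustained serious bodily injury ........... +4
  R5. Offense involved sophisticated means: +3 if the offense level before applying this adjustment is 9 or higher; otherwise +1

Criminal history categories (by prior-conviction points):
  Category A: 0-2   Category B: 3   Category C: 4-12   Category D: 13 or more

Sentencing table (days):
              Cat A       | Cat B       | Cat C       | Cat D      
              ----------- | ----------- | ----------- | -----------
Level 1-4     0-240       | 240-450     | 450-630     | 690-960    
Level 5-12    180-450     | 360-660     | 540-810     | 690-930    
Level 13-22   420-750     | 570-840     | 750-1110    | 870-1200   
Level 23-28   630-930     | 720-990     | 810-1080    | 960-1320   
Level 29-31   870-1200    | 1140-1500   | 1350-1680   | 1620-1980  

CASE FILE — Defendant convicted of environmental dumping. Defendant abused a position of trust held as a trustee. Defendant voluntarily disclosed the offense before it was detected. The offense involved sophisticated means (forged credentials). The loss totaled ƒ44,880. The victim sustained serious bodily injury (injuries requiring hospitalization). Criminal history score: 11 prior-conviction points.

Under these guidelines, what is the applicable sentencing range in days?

Base offense level for environmental dumping: 18.
R1 applies: 18 + 2 = 20.
R2 applies (level before this adjustment is 20 ≥ 11, so +4): 20 + 4 = 24.
R3 applies: 24 − 1 = 23.
R4 applies: 23 + 4 = 27.
R5 applies (level before this adjustment is 27 ≥ 9, so +3): 27 + 3 = 30.
Final offense level: 30.
Criminal history: 11 prior points → Category C (4-12).
Level 30 falls in the 29-31 band.
Grid: Level 29-31 × Category C = 1350-1680 days.

1350-1680 days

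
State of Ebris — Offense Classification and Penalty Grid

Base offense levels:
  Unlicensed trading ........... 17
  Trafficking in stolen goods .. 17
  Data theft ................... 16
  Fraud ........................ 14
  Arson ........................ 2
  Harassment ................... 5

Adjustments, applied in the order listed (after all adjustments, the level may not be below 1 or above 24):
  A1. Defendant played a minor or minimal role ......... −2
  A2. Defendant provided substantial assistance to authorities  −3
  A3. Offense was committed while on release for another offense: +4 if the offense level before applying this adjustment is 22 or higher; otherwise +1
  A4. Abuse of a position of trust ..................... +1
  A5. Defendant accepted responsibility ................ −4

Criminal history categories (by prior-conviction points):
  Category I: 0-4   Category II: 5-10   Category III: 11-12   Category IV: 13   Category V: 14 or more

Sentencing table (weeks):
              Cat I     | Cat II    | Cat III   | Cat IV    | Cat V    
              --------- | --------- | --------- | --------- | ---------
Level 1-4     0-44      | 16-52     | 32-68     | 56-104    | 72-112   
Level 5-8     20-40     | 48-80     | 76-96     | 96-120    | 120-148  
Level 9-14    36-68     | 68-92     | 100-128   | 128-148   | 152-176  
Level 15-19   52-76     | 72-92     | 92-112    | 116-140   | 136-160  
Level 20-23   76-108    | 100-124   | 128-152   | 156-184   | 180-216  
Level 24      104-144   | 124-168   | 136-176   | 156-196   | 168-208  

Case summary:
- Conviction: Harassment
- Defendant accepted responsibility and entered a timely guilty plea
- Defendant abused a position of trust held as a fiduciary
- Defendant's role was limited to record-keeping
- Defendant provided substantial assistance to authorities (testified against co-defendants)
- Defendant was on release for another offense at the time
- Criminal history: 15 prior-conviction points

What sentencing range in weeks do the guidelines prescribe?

72-112 weeks

Base offense level for harassment: 5.
A1 applies: 5 − 2 = 3.
A2 applies: 3 − 3 = 0.
A3 applies (level before this adjustment is 0 < 22, so +1): 0 + 1 = 1.
A4 applies: 1 + 1 = 2.
A5 applies: 2 − 4 = -2.
Level -2 is below the minimum of 1; floored at 1.
Final offense level: 1.
Criminal history: 15 prior points → Category V (14+).
Level 1 falls in the 1-4 band.
Grid: Level 1-4 × Category V = 72-112 weeks.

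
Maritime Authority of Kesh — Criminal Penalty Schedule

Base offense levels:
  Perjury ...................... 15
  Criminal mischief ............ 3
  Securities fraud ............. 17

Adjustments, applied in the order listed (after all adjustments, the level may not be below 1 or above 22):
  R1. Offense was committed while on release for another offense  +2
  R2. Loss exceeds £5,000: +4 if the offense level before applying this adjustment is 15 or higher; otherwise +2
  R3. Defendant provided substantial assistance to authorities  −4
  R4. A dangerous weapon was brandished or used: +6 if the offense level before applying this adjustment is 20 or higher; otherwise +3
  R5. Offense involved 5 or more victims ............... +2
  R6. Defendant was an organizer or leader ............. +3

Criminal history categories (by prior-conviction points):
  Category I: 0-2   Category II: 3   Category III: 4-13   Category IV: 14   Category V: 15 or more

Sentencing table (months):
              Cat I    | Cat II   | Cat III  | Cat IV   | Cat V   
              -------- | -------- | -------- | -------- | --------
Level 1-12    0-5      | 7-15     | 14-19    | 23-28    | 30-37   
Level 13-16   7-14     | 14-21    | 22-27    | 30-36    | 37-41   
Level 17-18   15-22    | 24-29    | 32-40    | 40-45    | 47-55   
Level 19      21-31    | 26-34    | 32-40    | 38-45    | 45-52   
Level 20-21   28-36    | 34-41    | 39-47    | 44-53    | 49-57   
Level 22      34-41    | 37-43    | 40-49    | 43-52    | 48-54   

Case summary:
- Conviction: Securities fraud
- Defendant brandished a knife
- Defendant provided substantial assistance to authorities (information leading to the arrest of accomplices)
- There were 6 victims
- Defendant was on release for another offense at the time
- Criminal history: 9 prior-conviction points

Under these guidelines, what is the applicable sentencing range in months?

39-47 months

Base offense level for securities fraud: 17.
R1 applies: 17 + 2 = 19.
R2 does not apply.
R3 applies: 19 − 4 = 15.
R4 applies (level before this adjustment is 15 < 20, so +3): 15 + 3 = 18.
R5 applies: 18 + 2 = 20.
R6 does not apply.
Final offense level: 20.
Criminal history: 9 prior points → Category III (4-13).
Level 20 falls in the 20-21 band.
Grid: Level 20-21 × Category III = 39-47 months.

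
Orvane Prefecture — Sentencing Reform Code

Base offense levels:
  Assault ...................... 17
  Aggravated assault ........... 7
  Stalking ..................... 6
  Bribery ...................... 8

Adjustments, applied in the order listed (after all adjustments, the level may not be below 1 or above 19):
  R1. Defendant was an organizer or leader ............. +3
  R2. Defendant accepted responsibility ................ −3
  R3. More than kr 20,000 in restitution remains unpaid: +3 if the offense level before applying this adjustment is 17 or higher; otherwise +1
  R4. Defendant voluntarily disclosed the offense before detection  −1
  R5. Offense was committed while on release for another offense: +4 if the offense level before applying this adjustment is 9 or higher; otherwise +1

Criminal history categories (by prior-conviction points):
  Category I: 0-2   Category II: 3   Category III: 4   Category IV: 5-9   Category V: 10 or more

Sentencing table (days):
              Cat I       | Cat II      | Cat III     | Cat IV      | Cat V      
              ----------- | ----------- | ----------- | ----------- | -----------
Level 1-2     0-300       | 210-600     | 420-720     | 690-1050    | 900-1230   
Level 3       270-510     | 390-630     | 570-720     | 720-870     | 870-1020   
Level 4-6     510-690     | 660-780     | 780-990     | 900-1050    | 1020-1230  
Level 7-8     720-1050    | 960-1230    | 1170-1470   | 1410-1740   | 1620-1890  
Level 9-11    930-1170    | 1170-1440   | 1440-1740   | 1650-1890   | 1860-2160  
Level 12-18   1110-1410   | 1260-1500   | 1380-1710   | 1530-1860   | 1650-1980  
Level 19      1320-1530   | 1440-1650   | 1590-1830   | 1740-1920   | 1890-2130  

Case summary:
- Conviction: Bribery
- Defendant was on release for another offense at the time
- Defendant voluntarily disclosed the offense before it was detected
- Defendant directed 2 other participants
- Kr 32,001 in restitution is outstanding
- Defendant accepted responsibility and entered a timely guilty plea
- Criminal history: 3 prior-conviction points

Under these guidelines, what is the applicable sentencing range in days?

1170-1440 days

Base offense level for bribery: 8.
R1 applies: 8 + 3 = 11.
R2 applies: 11 − 3 = 8.
R3 applies (level before this adjustment is 8 < 17, so +1): 8 + 1 = 9.
R4 applies: 9 − 1 = 8.
R5 applies (level before this adjustment is 8 < 9, so +1): 8 + 1 = 9.
Final offense level: 9.
Criminal history: 3 prior points → Category II (3).
Level 9 falls in the 9-11 band.
Grid: Level 9-11 × Category II = 1170-1440 days.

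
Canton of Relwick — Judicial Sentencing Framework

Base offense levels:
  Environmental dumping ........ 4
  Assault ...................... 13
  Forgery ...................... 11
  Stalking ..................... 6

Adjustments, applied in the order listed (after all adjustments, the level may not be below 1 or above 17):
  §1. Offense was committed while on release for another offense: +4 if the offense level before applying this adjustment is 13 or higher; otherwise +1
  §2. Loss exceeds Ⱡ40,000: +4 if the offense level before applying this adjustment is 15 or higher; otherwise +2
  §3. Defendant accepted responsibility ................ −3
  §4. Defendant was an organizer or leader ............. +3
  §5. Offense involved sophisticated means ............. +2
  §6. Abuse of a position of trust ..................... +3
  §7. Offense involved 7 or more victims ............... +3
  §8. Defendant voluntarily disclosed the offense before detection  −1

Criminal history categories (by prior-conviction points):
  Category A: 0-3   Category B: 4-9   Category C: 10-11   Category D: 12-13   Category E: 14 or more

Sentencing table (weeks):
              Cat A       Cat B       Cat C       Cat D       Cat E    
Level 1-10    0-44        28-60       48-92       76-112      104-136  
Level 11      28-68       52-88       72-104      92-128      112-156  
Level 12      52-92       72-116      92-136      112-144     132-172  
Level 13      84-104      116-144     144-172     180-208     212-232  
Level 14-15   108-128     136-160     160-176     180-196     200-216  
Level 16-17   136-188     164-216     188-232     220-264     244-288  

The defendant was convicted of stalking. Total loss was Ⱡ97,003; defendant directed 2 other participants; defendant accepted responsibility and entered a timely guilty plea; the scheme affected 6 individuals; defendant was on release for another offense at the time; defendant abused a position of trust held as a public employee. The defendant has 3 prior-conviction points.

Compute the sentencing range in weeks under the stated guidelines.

52-92 weeks

Base offense level for stalking: 6.
§1 applies (level before this adjustment is 6 < 13, so +1): 6 + 1 = 7.
§2 applies (level before this adjustment is 7 < 15, so +2): 7 + 2 = 9.
§3 applies: 9 − 3 = 6.
§4 applies: 6 + 3 = 9.
§6 applies: 9 + 3 = 12.
§7 does not apply.
Final offense level: 12.
Criminal history: 3 prior points → Category A (0-3).
Level 12 falls in the 12 band.
Grid: Level 12 × Category A = 52-92 weeks.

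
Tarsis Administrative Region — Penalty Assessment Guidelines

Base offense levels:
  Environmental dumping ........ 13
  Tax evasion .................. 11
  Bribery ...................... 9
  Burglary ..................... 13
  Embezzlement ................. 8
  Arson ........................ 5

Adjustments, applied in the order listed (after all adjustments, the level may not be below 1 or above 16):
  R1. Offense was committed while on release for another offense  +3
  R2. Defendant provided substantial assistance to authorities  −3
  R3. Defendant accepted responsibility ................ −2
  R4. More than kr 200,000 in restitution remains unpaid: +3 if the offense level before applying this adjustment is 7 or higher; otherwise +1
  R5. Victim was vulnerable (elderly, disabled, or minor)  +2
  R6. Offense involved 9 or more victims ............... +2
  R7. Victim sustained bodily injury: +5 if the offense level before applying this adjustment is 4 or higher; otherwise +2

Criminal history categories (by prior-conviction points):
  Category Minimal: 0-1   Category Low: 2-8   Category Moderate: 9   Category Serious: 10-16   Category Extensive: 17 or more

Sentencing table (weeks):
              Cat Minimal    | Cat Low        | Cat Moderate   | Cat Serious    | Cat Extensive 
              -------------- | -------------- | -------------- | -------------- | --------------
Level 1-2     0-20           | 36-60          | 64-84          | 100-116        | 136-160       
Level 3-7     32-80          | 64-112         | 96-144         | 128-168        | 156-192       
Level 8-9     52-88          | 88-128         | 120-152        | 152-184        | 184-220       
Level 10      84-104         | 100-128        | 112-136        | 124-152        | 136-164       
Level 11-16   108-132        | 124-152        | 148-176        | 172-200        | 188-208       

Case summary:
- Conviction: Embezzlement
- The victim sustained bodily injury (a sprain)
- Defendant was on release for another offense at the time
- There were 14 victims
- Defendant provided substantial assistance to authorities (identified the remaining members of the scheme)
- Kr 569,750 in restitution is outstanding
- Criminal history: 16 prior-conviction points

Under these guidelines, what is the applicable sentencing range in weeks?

172-200 weeks

Base offense level for embezzlement: 8.
R1 applies: 8 + 3 = 11.
R2 applies: 11 − 3 = 8.
R4 applies (level before this adjustment is 8 ≥ 7, so +3): 8 + 3 = 11.
R5 does not apply.
R6 applies: 11 + 2 = 13.
R7 applies (level before this adjustment is 13 ≥ 4, so +5): 13 + 5 = 18.
Level 18 exceeds the maximum of 16; capped at 16.
Final offense level: 16.
Criminal history: 16 prior points → Category Serious (10-16).
Level 16 falls in the 11-16 band.
Grid: Level 11-16 × Category Serious = 172-200 weeks.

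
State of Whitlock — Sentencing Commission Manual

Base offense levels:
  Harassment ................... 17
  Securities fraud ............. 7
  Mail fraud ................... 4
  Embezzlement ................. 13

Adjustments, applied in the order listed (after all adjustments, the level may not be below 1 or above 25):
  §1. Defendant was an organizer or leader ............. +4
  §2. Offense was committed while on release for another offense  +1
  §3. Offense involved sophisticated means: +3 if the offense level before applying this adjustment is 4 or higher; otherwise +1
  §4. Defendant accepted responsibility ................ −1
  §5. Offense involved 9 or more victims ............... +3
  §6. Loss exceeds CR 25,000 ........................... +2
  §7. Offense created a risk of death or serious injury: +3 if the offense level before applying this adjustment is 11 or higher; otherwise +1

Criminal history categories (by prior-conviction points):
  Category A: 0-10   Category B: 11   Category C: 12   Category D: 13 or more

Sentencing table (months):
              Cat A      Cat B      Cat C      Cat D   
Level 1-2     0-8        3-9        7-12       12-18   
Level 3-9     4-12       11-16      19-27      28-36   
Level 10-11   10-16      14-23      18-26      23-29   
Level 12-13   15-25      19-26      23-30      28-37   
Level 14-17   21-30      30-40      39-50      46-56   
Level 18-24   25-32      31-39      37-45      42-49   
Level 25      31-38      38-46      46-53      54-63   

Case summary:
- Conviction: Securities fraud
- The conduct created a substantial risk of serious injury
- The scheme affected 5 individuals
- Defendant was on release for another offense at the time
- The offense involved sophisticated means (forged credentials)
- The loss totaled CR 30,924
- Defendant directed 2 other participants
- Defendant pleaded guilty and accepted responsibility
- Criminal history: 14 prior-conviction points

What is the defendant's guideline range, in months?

Base offense level for securities fraud: 7.
§1 applies: 7 + 4 = 11.
§2 applies: 11 + 1 = 12.
§3 applies (level before this adjustment is 12 ≥ 4, so +3): 12 + 3 = 15.
§4 applies: 15 − 1 = 14.
§6 applies: 14 + 2 = 16.
§7 applies (level before this adjustment is 16 ≥ 11, so +3): 16 + 3 = 19.
Final offense level: 19.
Criminal history: 14 prior points → Category D (13+).
Level 19 falls in the 18-24 band.
Grid: Level 18-24 × Category D = 42-49 months.

42-49 months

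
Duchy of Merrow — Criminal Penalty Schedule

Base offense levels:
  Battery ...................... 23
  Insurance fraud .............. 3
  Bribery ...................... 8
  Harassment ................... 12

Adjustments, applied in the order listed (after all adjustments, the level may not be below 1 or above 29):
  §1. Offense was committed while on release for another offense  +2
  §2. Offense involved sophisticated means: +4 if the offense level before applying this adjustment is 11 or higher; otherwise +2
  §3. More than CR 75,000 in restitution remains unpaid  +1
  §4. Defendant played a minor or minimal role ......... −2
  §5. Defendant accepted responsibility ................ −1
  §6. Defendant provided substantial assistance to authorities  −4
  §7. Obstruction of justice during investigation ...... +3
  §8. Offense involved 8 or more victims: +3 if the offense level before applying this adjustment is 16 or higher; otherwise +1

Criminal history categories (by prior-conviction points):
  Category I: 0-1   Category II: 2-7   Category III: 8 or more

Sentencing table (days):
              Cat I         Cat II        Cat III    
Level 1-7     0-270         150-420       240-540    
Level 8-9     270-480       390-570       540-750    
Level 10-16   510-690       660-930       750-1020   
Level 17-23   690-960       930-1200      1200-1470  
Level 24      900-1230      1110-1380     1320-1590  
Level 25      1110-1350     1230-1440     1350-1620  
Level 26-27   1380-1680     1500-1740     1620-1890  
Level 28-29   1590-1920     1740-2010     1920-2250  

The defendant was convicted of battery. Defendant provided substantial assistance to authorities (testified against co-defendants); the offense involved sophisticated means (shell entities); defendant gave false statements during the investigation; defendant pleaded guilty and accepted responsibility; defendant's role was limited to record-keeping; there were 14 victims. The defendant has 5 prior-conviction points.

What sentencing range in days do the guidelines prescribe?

1500-1740 days

Base offense level for battery: 23.
§1 does not apply.
§2 applies (level before this adjustment is 23 ≥ 11, so +4): 23 + 4 = 27.
§3 does not apply.
§4 applies: 27 − 2 = 25.
§5 applies: 25 − 1 = 24.
§6 applies: 24 − 4 = 20.
§7 applies: 20 + 3 = 23.
§8 applies (level before this adjustment is 23 ≥ 16, so +3): 23 + 3 = 26.
Final offense level: 26.
Criminal history: 5 prior points → Category II (2-7).
Level 26 falls in the 26-27 band.
Grid: Level 26-27 × Category II = 1500-1740 days.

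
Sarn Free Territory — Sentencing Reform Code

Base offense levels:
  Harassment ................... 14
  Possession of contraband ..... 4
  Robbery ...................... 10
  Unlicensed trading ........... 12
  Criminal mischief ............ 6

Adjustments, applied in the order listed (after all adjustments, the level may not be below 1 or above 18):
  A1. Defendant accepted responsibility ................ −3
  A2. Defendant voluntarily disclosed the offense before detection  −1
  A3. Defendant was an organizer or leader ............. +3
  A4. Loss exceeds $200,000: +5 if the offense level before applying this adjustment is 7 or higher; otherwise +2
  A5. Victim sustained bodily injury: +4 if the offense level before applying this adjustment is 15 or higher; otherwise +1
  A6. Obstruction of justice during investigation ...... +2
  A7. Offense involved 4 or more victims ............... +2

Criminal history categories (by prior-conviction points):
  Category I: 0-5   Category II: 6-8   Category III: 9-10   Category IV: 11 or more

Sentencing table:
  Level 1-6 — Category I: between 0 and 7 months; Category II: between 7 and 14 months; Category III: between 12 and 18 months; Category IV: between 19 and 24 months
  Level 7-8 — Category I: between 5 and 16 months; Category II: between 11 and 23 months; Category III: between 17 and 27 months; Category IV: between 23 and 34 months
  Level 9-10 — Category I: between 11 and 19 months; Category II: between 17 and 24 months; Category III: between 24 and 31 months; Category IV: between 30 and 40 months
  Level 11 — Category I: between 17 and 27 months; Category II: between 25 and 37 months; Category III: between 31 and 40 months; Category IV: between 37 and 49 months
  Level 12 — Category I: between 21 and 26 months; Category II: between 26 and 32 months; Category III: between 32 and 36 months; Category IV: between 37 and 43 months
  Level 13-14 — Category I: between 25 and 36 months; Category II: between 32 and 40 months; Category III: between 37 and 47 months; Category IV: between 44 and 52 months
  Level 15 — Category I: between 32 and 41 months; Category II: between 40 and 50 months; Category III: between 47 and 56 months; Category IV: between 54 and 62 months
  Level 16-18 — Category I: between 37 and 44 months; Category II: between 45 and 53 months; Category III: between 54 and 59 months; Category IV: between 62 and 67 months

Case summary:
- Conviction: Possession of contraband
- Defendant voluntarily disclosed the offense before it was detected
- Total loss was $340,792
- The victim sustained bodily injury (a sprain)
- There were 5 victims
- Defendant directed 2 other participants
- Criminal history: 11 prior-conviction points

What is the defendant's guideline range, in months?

Base offense level for possession of contraband: 4.
A2 applies: 4 − 1 = 3.
A3 applies: 3 + 3 = 6.
A4 applies (level before this adjustment is 6 < 7, so +2): 6 + 2 = 8.
A5 applies (level before this adjustment is 8 < 15, so +1): 8 + 1 = 9.
A6 does not apply.
A7 applies: 9 + 2 = 11.
Final offense level: 11.
Criminal history: 11 prior points → Category IV (11+).
Level 11 falls in the 11 band.
Grid: Level 11 × Category IV = 37-49 months.

37-49 months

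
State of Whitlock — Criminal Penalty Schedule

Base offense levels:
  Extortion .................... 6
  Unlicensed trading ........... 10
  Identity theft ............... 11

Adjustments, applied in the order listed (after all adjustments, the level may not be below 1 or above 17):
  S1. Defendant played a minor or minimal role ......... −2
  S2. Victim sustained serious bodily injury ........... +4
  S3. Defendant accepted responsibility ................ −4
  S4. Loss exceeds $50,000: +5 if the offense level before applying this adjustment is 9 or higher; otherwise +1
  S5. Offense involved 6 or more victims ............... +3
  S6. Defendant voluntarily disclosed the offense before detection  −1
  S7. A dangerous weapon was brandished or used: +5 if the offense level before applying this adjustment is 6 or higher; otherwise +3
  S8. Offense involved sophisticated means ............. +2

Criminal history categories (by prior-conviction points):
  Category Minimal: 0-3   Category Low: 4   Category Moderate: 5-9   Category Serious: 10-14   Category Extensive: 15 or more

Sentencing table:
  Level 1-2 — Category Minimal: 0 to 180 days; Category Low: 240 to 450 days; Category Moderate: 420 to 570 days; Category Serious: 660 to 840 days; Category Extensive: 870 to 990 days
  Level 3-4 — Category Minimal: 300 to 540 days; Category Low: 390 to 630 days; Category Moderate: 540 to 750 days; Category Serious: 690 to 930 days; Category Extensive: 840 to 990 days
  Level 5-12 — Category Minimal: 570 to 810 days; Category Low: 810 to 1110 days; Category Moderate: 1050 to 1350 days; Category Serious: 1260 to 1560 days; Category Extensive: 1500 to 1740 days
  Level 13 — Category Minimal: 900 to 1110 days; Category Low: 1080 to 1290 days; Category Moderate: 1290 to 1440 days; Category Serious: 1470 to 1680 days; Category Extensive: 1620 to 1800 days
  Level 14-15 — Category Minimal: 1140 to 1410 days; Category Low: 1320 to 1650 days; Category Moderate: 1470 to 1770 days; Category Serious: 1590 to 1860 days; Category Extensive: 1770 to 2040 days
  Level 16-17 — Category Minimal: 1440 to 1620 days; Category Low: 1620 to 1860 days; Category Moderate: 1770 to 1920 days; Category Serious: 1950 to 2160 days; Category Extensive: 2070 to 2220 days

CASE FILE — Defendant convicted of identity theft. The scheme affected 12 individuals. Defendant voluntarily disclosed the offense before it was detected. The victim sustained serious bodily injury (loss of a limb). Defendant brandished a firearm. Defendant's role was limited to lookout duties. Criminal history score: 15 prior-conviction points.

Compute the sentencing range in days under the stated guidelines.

2070-2220 days

Base offense level for identity theft: 11.
S1 applies: 11 − 2 = 9.
S2 applies: 9 + 4 = 13.
S3 does not apply.
S4 does not apply.
S5 applies: 13 + 3 = 16.
S6 applies: 16 − 1 = 15.
S7 applies (level before this adjustment is 15 ≥ 6, so +5): 15 + 5 = 20.
S8 does not apply.
Level 20 exceeds the maximum of 17; capped at 17.
Final offense level: 17.
Criminal history: 15 prior points → Category Extensive (15+).
Level 17 falls in the 16-17 band.
Grid: Level 16-17 × Category Extensive = 2070-2220 days.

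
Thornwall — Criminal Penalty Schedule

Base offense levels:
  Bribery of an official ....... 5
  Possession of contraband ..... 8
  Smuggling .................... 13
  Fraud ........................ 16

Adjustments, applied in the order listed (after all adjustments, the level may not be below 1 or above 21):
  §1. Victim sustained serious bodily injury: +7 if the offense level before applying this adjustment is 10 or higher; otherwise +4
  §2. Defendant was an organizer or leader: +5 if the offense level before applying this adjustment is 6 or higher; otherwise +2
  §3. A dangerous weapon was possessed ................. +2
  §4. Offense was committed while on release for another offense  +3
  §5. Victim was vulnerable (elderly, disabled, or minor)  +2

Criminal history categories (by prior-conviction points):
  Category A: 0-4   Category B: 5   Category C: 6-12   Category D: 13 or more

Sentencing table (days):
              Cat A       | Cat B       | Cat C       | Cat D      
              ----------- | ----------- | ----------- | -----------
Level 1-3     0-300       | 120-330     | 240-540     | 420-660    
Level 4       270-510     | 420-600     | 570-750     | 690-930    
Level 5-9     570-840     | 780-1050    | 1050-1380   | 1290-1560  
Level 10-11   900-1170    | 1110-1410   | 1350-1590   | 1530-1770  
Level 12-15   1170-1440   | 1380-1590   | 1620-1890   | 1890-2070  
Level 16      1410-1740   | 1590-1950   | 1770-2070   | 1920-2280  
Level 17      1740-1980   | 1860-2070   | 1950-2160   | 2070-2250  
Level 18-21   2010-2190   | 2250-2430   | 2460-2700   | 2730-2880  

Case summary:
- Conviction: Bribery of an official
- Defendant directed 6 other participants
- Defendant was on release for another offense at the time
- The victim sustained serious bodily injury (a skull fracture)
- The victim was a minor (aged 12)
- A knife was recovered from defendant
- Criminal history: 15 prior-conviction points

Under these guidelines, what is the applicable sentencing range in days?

2730-2880 days

Base offense level for bribery of an official: 5.
§1 applies (level before this adjustment is 5 < 10, so +4): 5 + 4 = 9.
§2 applies (level before this adjustment is 9 ≥ 6, so +5): 9 + 5 = 14.
§3 applies: 14 + 2 = 16.
§4 applies: 16 + 3 = 19.
§5 applies: 19 + 2 = 21.
Final offense level: 21.
Criminal history: 15 prior points → Category D (13+).
Level 21 falls in the 18-21 band.
Grid: Level 18-21 × Category D = 2730-2880 days.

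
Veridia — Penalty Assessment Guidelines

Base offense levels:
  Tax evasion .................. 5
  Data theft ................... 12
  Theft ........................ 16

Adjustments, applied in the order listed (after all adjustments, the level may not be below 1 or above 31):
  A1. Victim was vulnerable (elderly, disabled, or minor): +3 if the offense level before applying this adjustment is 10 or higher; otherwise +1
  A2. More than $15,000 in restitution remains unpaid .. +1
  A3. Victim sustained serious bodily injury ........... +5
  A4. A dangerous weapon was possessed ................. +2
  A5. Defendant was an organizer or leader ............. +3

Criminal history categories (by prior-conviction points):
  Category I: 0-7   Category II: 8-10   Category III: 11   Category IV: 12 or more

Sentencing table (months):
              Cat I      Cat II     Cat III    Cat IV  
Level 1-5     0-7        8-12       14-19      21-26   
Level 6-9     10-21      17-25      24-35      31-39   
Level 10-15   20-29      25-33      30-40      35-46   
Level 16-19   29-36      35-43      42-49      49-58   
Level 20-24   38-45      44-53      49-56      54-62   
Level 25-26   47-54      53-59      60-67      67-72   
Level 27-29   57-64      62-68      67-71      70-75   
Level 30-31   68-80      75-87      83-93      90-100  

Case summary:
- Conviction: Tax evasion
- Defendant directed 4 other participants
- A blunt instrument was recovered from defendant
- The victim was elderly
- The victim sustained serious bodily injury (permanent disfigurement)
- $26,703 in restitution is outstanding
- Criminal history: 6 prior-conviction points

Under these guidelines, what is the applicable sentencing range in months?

Base offense level for tax evasion: 5.
A1 applies (level before this adjustment is 5 < 10, so +1): 5 + 1 = 6.
A2 applies: 6 + 1 = 7.
A3 applies: 7 + 5 = 12.
A4 applies: 12 + 2 = 14.
A5 applies: 14 + 3 = 17.
Final offense level: 17.
Criminal history: 6 prior points → Category I (0-7).
Level 17 falls in the 16-19 band.
Grid: Level 16-19 × Category I = 29-36 months.

29-36 months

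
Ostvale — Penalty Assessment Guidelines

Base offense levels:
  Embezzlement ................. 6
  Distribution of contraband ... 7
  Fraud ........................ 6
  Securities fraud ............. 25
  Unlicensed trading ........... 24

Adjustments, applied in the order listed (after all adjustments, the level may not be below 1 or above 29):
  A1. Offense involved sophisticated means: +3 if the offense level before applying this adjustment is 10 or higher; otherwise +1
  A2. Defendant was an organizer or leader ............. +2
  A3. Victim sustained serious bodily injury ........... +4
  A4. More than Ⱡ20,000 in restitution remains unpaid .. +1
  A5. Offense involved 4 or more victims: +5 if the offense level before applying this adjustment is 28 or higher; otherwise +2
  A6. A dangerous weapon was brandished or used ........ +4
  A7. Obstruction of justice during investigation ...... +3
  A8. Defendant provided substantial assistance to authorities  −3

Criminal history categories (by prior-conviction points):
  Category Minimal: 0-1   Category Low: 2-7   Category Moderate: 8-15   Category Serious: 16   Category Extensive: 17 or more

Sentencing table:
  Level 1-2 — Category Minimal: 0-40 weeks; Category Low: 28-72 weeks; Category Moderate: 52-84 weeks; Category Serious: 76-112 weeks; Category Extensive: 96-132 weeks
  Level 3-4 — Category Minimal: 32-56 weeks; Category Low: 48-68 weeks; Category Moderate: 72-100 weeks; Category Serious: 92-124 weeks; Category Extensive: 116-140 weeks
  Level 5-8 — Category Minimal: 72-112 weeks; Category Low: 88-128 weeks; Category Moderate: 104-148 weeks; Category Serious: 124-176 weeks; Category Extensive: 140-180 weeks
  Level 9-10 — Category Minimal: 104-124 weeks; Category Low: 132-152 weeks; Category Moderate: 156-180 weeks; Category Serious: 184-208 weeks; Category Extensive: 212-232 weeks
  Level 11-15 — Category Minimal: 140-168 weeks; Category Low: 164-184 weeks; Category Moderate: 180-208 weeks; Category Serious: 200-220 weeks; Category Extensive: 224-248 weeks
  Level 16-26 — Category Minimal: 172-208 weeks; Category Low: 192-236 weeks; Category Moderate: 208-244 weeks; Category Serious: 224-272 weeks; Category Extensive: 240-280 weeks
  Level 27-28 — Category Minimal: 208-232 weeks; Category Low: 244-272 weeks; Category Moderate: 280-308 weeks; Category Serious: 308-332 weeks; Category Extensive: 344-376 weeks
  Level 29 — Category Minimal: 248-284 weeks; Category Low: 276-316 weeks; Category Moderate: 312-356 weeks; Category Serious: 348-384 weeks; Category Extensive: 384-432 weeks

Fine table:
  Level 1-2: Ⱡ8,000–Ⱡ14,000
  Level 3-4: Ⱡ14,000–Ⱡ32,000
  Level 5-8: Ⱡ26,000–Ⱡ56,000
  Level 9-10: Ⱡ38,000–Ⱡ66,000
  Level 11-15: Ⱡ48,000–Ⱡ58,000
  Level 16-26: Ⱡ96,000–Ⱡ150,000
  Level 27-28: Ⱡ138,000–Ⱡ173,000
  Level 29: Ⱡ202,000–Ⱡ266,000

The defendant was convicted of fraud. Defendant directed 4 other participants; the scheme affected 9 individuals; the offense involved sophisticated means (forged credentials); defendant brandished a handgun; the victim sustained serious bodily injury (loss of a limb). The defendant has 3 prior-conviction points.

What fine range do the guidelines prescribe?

Base offense level for fraud: 6.
A1 applies (level before this adjustment is 6 < 10, so +1): 6 + 1 = 7.
A2 applies: 7 + 2 = 9.
A3 applies: 9 + 4 = 13.
A5 applies (level before this adjustment is 13 < 28, so +2): 13 + 2 = 15.
A6 applies: 15 + 4 = 19.
A8 does not apply.
Final offense level: 19.
Level 19 falls in the 16-26 band.
Fine table: Level 16-26 → Ⱡ96,000–Ⱡ150,000.

Ⱡ96,000–Ⱡ150,000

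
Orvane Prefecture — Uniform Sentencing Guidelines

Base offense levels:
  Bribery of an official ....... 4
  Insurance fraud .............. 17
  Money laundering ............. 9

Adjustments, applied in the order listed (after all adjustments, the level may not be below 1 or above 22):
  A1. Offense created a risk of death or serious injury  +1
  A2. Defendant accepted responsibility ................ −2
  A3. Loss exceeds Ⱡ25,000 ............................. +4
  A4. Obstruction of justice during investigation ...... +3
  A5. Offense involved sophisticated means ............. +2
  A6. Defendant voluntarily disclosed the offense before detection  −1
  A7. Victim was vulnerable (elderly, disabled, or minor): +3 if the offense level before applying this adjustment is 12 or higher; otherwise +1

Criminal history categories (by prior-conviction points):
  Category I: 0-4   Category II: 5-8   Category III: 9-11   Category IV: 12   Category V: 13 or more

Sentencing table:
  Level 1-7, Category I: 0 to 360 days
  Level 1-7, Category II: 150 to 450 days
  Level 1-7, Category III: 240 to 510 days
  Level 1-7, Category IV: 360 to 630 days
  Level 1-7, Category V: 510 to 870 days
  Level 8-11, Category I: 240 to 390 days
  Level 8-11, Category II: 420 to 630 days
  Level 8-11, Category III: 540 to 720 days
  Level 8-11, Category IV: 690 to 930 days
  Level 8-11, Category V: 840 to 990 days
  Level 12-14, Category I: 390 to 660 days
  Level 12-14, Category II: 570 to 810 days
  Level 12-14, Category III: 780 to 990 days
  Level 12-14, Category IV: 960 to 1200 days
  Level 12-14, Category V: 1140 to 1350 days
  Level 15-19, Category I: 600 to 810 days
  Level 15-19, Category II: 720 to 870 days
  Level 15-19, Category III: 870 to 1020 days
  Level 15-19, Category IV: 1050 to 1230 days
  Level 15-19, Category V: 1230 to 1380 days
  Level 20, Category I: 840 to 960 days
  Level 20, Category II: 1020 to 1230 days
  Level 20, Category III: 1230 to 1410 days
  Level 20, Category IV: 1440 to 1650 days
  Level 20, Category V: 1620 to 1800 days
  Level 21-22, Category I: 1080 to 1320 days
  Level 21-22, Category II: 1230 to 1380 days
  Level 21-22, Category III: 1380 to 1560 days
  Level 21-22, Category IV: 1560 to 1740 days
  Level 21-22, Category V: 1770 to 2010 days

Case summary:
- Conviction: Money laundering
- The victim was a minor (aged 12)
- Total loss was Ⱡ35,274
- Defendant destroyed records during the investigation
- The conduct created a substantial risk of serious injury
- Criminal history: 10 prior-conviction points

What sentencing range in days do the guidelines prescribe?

Base offense level for money laundering: 9.
A1 applies: 9 + 1 = 10.
A3 applies: 10 + 4 = 14.
A4 applies: 14 + 3 = 17.
A6 does not apply.
A7 applies (level before this adjustment is 17 ≥ 12, so +3): 17 + 3 = 20.
Final offense level: 20.
Criminal history: 10 prior points → Category III (9-11).
Level 20 falls in the 20 band.
Grid: Level 20 × Category III = 1230-1410 days.

1230-1410 days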